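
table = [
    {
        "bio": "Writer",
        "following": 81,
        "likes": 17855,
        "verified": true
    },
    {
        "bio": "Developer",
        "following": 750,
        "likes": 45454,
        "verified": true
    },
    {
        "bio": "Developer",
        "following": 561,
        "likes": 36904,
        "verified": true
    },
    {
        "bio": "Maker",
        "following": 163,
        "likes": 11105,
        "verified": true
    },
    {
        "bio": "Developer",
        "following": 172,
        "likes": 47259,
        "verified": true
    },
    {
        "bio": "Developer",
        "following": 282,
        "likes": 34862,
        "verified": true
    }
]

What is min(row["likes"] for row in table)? 11105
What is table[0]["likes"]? 17855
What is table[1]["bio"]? "Developer"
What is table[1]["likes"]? 45454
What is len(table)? 6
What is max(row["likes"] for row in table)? 47259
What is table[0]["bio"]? "Writer"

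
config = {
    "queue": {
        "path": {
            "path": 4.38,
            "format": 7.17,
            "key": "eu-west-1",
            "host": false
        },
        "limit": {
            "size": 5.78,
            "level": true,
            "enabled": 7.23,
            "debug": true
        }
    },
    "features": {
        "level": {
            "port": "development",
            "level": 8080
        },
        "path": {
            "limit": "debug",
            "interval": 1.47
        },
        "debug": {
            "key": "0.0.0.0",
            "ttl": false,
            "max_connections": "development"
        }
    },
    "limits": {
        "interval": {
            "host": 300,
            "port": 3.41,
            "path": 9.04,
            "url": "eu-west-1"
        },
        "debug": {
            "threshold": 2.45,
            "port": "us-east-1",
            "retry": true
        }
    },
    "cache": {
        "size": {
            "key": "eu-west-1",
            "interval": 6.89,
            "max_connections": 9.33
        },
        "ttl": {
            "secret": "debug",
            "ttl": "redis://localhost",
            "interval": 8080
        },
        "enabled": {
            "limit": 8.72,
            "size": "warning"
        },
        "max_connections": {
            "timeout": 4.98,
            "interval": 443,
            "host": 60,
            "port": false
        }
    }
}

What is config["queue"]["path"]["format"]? 7.17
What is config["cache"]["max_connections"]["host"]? 60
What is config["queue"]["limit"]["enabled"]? 7.23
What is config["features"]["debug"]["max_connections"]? "development"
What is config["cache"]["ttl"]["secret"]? "debug"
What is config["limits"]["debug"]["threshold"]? 2.45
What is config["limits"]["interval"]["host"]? 300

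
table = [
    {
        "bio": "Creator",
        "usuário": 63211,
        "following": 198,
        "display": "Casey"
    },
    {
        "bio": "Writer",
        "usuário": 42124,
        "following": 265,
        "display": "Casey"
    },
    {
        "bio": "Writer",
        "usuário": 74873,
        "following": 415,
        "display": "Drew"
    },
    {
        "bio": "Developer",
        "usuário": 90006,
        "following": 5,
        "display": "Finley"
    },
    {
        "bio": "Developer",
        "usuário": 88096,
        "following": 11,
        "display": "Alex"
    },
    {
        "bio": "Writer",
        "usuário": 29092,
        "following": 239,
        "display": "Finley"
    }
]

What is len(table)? 6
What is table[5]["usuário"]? 29092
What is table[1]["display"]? "Casey"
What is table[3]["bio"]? "Developer"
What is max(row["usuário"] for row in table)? 90006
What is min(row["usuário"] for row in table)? 29092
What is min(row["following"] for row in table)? 5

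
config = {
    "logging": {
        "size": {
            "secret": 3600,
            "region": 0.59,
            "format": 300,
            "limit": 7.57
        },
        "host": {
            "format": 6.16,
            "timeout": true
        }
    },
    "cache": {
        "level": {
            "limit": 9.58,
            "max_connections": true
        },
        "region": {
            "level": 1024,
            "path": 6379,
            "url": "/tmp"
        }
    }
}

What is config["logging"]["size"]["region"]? 0.59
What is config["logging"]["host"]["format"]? 6.16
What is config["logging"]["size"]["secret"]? 3600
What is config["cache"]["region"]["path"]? 6379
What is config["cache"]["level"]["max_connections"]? True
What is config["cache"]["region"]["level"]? 1024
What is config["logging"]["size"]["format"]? 300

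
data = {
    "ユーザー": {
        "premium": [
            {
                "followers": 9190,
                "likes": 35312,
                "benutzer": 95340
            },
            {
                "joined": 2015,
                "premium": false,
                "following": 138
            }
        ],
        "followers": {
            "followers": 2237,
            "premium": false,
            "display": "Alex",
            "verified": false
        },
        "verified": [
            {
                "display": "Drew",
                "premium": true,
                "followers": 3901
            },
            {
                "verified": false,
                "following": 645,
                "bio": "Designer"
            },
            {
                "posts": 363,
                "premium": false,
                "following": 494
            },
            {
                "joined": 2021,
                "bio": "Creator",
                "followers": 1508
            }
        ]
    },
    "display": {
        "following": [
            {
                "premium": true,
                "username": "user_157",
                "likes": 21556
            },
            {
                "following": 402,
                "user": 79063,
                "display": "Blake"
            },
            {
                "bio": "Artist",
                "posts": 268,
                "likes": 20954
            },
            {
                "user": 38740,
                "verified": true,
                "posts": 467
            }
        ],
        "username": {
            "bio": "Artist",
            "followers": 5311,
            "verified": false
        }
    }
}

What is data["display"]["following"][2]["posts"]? 268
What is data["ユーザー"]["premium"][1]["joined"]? 2015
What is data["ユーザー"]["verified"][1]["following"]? 645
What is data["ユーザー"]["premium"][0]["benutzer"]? 95340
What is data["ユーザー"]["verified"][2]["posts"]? 363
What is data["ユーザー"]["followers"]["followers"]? 2237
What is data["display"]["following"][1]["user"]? 79063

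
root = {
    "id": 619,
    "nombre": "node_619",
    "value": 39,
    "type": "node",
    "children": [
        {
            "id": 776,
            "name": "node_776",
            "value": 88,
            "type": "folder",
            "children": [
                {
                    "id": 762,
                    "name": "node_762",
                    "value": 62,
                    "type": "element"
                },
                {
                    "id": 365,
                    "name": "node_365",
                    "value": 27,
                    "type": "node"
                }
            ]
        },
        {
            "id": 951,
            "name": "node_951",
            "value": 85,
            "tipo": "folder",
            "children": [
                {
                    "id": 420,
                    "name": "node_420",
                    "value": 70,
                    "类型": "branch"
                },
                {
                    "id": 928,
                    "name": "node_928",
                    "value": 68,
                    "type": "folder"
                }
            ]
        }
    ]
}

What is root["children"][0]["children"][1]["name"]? "node_365"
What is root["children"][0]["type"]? "folder"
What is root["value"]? 39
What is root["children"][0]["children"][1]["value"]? 27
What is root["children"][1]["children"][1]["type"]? "folder"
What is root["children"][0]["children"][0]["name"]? "node_762"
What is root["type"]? "node"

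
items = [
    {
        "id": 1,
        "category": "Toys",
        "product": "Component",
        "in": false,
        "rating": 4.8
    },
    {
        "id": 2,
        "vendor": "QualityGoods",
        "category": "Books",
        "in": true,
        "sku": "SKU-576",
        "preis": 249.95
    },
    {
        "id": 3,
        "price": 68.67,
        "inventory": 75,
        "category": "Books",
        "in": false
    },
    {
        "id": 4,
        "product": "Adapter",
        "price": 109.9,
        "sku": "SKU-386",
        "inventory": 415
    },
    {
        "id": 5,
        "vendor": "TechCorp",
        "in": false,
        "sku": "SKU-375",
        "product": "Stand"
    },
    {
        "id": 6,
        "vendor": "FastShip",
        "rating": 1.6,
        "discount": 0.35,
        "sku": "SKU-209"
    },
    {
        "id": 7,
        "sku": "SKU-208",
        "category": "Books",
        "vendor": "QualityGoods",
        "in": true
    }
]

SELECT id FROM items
[1, 2, 3, 4, 5, 6, 7]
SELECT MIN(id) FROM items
1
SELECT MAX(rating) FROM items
4.8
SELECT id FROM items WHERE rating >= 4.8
[1]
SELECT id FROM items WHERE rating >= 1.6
[1, 6]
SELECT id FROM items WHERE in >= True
[2, 7]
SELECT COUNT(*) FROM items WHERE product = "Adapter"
1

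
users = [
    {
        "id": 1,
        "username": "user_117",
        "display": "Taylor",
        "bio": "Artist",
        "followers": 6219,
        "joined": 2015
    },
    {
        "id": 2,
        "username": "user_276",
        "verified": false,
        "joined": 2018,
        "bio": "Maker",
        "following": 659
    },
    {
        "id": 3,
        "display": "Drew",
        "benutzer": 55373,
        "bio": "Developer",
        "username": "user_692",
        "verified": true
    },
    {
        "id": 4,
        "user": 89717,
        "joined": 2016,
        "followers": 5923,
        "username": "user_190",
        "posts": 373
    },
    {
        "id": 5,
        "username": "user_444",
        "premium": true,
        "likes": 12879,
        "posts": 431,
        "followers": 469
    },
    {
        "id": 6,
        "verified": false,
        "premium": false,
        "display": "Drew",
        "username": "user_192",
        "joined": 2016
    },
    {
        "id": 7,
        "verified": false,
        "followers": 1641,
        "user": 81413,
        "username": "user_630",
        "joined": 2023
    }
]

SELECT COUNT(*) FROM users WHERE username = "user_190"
1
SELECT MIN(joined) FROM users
2015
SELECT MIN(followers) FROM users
469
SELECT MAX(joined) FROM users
2023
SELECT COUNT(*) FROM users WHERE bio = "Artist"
1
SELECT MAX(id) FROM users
7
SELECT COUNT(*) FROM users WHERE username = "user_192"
1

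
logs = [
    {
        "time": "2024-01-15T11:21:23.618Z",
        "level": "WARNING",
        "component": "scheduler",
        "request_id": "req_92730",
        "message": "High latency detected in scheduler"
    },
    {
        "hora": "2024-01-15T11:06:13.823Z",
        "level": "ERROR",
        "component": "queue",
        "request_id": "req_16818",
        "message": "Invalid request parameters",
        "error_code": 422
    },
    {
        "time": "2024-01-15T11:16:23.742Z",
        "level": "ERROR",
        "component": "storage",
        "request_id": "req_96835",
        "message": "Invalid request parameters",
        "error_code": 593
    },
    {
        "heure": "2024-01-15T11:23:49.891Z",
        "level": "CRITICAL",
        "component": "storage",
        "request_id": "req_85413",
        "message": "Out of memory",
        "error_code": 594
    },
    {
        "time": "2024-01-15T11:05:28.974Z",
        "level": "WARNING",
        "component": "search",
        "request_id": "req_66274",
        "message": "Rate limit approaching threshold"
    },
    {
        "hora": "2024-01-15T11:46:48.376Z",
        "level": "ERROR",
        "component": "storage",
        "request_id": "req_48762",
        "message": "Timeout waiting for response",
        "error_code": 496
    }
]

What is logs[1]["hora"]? "2024-01-15T11:06:13.823Z"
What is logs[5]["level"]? "ERROR"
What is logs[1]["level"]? "ERROR"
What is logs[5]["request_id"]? "req_48762"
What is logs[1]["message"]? "Invalid request parameters"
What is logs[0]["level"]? "WARNING"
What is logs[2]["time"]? "2024-01-15T11:16:23.742Z"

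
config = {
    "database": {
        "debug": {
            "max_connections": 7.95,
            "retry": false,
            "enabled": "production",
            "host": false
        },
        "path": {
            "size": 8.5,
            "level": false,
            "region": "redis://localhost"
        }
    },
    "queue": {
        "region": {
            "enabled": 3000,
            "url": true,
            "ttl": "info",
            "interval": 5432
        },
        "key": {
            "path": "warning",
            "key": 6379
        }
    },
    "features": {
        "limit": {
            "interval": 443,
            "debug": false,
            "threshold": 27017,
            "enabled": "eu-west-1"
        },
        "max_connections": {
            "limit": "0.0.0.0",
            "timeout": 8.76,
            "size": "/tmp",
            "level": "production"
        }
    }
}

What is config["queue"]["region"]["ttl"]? "info"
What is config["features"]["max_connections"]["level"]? "production"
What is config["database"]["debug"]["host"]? False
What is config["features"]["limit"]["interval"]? 443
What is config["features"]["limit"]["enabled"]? "eu-west-1"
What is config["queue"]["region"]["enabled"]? 3000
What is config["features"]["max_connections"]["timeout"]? 8.76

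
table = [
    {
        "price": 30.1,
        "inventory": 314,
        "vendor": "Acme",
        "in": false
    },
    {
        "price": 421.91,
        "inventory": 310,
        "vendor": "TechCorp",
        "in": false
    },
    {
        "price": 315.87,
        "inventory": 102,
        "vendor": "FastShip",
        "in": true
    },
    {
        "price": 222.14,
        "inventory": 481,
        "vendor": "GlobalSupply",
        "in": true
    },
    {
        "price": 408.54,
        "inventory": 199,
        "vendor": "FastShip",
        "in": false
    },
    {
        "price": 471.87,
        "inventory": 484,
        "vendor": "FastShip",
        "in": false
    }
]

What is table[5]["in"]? False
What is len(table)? 6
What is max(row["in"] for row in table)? True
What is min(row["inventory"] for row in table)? 102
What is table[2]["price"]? 315.87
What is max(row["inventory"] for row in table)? 484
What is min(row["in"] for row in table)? False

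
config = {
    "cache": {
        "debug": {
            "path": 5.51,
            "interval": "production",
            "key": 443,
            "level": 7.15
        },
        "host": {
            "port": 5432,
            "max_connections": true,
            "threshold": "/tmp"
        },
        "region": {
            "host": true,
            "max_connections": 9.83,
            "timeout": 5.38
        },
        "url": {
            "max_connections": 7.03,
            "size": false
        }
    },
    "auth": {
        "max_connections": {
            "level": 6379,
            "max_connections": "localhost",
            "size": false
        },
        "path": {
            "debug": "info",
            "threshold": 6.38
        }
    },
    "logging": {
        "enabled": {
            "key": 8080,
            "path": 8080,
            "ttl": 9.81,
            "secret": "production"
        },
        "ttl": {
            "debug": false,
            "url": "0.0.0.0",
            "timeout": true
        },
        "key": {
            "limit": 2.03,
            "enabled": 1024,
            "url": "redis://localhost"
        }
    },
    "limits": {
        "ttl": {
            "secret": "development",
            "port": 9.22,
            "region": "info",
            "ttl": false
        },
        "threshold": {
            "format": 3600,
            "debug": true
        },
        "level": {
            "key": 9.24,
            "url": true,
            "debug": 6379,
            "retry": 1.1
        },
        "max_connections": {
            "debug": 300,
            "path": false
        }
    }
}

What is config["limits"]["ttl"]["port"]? 9.22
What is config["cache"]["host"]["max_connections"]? True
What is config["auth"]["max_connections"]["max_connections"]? "localhost"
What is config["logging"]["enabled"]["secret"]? "production"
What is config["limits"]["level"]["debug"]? 6379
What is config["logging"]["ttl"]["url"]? "0.0.0.0"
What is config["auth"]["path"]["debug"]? "info"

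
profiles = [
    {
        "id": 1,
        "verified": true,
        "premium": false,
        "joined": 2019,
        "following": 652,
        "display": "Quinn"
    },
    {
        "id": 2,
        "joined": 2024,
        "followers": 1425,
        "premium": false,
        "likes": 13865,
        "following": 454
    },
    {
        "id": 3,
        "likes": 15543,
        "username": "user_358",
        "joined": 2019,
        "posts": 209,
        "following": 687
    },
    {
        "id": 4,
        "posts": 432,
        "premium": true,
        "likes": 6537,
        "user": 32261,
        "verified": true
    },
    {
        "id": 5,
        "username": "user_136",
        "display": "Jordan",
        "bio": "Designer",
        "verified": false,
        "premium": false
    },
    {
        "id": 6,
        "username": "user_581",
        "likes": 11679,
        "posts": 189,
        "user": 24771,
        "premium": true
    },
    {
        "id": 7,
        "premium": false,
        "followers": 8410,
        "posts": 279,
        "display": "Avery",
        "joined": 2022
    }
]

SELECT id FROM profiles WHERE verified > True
[]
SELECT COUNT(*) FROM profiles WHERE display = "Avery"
1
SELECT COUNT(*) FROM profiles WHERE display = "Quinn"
1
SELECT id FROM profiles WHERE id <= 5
[1, 2, 3, 4, 5]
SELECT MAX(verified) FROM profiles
True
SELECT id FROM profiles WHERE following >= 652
[1, 3]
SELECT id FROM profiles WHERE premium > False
[4, 6]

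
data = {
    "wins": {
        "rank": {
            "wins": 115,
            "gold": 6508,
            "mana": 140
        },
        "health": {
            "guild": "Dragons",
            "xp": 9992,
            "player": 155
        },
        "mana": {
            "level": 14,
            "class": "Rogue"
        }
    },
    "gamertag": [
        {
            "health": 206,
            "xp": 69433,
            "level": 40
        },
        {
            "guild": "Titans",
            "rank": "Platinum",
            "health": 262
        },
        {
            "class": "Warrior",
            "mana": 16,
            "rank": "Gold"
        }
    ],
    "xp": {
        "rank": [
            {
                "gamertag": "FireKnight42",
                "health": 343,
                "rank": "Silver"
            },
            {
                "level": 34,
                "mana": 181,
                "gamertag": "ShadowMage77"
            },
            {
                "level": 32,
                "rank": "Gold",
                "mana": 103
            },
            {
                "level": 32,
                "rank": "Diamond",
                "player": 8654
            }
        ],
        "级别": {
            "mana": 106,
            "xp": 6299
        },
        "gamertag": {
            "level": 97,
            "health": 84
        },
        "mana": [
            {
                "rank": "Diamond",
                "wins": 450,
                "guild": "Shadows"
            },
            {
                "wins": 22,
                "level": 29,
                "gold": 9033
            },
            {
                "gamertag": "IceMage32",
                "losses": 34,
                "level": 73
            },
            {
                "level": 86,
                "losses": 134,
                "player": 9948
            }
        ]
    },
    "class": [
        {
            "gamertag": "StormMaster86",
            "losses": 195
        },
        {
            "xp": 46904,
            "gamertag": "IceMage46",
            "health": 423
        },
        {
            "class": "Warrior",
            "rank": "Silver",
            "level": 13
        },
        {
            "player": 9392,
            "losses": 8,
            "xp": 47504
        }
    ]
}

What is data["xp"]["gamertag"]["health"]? 84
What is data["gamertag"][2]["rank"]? "Gold"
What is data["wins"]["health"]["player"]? 155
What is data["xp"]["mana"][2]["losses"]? 34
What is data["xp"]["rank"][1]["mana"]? 181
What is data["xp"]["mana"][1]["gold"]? 9033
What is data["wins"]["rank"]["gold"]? 6508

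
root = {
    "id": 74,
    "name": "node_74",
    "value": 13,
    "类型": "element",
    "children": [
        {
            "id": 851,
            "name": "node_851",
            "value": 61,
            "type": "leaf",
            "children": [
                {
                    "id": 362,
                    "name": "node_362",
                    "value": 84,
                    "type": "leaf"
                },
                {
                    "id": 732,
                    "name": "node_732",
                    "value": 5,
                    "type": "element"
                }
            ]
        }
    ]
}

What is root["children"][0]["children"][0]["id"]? 362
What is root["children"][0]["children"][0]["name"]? "node_362"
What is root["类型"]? "element"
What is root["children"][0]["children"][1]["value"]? 5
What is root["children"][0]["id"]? 851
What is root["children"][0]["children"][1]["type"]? "element"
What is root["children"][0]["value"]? 61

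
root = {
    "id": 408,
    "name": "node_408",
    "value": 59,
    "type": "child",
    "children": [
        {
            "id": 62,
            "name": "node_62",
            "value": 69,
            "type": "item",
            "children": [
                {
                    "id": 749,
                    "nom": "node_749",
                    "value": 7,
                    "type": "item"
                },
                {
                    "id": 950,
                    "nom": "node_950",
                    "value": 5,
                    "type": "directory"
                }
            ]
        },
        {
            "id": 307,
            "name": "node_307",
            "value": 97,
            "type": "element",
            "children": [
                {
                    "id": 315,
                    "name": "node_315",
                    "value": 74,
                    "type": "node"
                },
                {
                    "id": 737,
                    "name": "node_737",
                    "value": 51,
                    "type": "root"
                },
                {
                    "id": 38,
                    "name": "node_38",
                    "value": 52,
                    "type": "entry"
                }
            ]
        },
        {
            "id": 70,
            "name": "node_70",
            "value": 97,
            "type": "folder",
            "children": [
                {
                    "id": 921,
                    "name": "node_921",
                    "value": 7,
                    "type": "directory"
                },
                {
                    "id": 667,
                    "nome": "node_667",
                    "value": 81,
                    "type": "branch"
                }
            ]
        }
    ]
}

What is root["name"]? "node_408"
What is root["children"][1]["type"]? "element"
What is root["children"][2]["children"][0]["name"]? "node_921"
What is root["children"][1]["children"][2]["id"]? 38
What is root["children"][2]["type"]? "folder"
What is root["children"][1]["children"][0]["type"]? "node"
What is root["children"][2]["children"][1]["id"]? 667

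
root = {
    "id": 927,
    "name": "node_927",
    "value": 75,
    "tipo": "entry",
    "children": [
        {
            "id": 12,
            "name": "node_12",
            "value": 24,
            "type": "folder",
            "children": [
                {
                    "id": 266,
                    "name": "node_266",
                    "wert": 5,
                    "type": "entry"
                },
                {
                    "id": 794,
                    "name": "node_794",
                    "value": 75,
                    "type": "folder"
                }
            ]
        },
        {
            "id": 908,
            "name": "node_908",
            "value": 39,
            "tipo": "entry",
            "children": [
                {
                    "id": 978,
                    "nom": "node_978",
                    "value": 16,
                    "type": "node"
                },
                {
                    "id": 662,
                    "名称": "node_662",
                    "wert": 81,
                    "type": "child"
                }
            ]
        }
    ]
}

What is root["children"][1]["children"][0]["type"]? "node"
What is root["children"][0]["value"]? 24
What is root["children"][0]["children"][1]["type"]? "folder"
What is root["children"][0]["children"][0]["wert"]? 5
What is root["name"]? "node_927"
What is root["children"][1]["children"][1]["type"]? "child"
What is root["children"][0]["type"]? "folder"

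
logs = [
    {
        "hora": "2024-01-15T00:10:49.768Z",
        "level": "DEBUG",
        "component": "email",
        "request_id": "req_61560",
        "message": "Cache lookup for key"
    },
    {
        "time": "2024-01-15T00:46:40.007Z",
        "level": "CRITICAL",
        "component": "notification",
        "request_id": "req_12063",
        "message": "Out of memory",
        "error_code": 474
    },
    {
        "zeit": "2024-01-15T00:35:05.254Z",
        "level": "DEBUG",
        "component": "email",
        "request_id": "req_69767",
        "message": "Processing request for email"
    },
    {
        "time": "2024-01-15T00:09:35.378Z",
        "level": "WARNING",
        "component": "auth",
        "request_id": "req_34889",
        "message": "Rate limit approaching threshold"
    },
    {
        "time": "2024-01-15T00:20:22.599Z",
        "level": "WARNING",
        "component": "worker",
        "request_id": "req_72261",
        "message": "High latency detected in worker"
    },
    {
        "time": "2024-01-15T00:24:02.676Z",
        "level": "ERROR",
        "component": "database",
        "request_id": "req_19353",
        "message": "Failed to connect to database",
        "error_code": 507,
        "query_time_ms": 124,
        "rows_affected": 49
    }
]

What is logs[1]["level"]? "CRITICAL"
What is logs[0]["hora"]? "2024-01-15T00:10:49.768Z"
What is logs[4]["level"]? "WARNING"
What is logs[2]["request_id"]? "req_69767"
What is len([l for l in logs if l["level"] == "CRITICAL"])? 1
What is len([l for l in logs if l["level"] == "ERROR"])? 1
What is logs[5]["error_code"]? 507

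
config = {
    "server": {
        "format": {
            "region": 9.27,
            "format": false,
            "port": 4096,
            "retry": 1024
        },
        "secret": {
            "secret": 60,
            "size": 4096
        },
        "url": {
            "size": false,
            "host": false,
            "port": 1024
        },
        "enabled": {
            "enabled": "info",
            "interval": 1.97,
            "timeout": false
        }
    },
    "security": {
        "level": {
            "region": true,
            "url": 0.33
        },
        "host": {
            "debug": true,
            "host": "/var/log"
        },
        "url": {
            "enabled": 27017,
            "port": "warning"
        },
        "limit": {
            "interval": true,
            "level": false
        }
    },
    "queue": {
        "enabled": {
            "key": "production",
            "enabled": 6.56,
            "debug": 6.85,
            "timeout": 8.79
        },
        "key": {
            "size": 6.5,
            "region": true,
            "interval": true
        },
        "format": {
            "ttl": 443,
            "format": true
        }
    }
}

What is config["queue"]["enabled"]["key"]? "production"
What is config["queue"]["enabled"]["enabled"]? 6.56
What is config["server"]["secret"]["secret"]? 60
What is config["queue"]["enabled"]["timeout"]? 8.79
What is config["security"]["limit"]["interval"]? True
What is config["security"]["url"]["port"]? "warning"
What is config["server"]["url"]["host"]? False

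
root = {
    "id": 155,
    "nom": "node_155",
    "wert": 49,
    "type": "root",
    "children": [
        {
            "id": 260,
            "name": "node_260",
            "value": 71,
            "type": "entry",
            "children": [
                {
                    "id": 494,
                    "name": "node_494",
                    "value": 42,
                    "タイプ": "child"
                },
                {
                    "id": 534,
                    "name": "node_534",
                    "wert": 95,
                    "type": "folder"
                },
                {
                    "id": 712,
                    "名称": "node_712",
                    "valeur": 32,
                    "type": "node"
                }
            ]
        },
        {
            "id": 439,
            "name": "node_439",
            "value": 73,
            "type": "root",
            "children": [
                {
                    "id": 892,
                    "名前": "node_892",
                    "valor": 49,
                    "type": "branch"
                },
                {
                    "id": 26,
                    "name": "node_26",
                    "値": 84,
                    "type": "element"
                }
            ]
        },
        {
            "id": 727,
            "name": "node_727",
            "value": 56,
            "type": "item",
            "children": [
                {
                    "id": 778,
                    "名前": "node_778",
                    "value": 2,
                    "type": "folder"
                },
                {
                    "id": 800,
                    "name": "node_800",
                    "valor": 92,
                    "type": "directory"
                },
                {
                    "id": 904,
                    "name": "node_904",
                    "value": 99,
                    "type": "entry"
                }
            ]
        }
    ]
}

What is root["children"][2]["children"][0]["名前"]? "node_778"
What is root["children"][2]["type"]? "item"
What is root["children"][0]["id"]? 260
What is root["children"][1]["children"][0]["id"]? 892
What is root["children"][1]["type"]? "root"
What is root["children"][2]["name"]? "node_727"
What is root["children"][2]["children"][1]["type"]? "directory"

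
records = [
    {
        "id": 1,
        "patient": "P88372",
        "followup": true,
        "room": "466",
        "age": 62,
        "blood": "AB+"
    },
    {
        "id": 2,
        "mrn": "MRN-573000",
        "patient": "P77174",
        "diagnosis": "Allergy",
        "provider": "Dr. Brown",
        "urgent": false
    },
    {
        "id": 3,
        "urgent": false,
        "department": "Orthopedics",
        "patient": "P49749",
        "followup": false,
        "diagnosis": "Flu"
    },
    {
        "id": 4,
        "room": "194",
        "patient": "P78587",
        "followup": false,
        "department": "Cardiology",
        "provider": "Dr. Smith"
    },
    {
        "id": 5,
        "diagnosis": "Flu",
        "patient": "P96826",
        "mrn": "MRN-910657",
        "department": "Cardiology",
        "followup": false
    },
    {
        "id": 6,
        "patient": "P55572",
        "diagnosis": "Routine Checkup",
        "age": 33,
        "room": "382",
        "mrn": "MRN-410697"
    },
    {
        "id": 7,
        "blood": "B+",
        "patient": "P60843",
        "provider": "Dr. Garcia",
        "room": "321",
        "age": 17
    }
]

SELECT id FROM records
[1, 2, 3, 4, 5, 6, 7]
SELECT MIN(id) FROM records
1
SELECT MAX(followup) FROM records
True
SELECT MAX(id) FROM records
7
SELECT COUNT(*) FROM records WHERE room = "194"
1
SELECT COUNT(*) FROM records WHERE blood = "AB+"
1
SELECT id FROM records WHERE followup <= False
[3, 4, 5]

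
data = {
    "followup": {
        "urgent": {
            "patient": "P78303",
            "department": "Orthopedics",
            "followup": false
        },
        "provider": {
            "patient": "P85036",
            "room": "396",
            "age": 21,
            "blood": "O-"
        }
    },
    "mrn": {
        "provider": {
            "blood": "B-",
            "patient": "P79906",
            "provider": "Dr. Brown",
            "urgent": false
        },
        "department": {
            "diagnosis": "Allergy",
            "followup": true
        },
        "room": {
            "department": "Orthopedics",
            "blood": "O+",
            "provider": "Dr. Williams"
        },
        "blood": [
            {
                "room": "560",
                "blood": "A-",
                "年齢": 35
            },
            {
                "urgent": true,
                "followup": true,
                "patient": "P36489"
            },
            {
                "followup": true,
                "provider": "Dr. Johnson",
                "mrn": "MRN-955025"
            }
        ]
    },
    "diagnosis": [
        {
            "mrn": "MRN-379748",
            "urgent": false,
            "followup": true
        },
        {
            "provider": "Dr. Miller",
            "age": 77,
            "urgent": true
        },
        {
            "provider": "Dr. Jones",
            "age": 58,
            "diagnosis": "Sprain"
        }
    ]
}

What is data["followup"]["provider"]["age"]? 21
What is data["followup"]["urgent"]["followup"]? False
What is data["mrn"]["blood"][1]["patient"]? "P36489"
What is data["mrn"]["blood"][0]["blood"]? "A-"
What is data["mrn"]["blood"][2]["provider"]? "Dr. Johnson"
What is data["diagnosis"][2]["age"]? 58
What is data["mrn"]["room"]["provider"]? "Dr. Williams"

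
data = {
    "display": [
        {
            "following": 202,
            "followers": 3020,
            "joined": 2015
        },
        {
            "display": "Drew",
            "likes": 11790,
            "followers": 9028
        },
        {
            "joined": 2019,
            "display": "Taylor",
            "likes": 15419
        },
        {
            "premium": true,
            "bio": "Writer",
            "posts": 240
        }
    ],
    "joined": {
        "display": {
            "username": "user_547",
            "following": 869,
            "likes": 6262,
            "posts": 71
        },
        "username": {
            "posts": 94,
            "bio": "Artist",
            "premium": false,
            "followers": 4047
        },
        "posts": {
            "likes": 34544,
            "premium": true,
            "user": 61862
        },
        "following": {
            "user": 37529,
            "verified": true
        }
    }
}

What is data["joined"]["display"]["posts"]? 71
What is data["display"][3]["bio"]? "Writer"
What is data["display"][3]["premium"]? True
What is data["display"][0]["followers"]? 3020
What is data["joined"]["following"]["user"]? 37529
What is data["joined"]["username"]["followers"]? 4047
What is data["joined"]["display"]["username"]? "user_547"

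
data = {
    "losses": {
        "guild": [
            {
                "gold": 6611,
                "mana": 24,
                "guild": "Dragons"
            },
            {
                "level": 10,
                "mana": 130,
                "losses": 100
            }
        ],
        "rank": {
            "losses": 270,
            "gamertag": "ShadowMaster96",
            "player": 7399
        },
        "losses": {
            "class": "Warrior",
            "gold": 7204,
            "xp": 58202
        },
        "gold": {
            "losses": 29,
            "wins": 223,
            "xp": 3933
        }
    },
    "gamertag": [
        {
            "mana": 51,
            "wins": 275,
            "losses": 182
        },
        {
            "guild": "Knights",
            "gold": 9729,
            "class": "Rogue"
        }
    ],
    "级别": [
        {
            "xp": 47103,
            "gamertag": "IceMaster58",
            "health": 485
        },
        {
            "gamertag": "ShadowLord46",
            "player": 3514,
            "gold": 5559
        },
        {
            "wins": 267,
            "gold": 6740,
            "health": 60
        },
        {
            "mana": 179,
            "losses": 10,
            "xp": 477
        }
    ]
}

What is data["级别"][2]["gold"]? 6740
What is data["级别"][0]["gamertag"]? "IceMaster58"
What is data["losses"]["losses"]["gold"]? 7204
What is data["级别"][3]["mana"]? 179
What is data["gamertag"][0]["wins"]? 275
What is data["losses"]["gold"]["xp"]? 3933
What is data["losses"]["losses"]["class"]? "Warrior"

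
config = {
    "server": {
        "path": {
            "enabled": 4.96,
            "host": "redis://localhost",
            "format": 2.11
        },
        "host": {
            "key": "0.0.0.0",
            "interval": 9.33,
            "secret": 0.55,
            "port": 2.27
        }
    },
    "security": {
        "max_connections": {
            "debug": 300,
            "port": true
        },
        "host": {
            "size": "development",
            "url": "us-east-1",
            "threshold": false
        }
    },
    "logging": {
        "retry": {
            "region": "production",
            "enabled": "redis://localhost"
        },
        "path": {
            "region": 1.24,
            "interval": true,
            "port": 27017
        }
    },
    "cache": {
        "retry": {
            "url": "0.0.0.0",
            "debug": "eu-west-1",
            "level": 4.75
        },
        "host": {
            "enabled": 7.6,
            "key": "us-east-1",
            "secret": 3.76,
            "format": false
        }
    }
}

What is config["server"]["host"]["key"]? "0.0.0.0"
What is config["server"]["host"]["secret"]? 0.55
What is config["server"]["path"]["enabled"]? 4.96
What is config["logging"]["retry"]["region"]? "production"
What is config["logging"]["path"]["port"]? 27017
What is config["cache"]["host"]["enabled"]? 7.6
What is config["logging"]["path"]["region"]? 1.24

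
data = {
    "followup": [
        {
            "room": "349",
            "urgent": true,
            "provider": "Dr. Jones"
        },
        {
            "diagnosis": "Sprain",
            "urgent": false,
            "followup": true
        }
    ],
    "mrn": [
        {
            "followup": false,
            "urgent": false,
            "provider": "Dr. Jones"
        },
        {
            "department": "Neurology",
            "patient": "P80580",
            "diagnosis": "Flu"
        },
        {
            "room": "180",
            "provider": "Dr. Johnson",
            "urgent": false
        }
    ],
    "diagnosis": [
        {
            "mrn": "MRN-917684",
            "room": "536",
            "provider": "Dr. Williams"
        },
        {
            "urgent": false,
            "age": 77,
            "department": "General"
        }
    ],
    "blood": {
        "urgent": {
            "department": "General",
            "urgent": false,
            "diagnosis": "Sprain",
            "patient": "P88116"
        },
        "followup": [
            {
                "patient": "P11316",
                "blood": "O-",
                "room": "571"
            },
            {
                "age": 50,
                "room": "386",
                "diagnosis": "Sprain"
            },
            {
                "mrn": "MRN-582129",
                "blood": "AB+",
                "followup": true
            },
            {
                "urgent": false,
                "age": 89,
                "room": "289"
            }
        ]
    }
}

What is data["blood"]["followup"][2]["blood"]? "AB+"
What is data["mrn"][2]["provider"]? "Dr. Johnson"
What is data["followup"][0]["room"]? "349"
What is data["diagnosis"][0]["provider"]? "Dr. Williams"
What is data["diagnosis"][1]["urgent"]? False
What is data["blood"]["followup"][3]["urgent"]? False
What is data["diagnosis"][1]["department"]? "General"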